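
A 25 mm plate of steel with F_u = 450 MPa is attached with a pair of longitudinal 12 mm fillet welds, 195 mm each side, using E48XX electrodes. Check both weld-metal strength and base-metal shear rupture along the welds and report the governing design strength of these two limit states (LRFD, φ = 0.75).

φR_n ≈ 715 kN (weld metal governs)

E48XX → F_EXX = 480 MPa.
t_e = 0.707 × 12 = 8.484 mm; L = 390 mm.
Weld metal: φR_n = 0.75 × 0.6 × 480 × 8.484 × 390 × 10⁻³ = 714.7 kN.
Base metal (shear rupture): φR_n = 0.75 × 0.6 × 450 × 25 × 390 × 10⁻³ = 1974 kN.
Governing: weld metal.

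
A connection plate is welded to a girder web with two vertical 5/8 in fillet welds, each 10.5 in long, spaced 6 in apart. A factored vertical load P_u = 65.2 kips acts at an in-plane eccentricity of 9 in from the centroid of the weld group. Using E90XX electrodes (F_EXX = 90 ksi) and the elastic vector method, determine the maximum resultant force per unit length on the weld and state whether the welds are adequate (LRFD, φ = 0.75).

Total weld length L_w = 21 in. Treat welds as unit-width lines.
Polar moment about centroid: J = 2[d³/12 + d(b/2)²] = 2[10.5³/12 + 10.5×3²] = 381.9 in³.
Direct shear f_v = P/L_w = 65.2 / 21 = 3.105 kip/in (vertical).
Torsion M = P·e = 65.2 × 9 = 586.8 kip·in.
Critical point at (x, y) = (3, 5.25) from centroid. f_tx = M·y/J = 8.066 kip/in; f_ty = M·x/J = 4.609 kip/in.
Resultant f_max = √[f_tx² + (f_v + f_ty)²] = √[8.066² + (3.105 + 4.609)²] = 11.16 kip/in.
Capacity per unit length: φr_n = 0.75 × 0.6 × 90 × (0.707 × 0.625) = 17.9 kip/in.
11.16 ≤ 17.9 → adequate.

f_max ≈ 11.2 kip/in; adequate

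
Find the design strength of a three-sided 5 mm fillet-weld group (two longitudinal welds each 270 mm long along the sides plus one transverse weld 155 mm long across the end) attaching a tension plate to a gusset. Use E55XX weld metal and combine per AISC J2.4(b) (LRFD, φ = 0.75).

E55XX → F_EXX = 550 MPa.
t_e = 0.707 × 5 = 3.535 mm.
R_nwl = 0.6 × 550 × 3.535 × 540 × 10⁻³ = 629.9 kN (longitudinal, 2 welds).
R_nwt = 0.6 × 550 × 3.535 × 155 × 10⁻³ = 180.8 kN (transverse, base value).
(i) R_nwl + R_nwt = 810.8 kN; (ii) 0.85 R_nwl + 1.5 R_nwt = 806.7 kN.
R_n = max = 810.8 kN [governs: (i)]; φR_n = 608.1 kN.

φR_n ≈ 608 kN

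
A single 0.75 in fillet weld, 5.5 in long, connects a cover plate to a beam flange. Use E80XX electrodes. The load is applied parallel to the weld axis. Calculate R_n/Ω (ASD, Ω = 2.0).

E80XX → F_EXX = 80 ksi.
Effective throat t_e = 0.707 × 0.75 = 0.5302 in.
Total length L = 5.5 in; A_we = 0.5302 × 5.5 = 2.916 in².
F_nw = 0.6 F_EXX = 0.6 × 80 = 48 ksi.
R_n = 48 × 2.916 = 140 kip; R_n/Ω = 140/2.0 = 69.99 kip.

R_n/Ω ≈ 70 kip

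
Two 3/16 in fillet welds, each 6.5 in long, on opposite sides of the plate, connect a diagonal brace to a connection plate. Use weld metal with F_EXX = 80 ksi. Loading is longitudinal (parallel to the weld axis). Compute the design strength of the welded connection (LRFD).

φR_n ≈ 62 kip

Effective throat t_e = 0.707 × 0.1875 = 0.1326 in.
Total length L = 13 in; A_we = 0.1326 × 13 = 1.723 in².
F_nw = 0.6 F_EXX = 0.6 × 80 = 48 ksi.
φR_n = 0.75 × 48 × 1.723 = 62.04 kip.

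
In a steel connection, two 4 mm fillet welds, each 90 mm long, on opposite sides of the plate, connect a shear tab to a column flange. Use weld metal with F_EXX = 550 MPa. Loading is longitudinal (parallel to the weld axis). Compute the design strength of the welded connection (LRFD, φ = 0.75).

φR_n ≈ 126 kN

Effective throat t_e = 0.707 × 4 = 2.828 mm.
Total length L = 180 mm; A_we = 2.828 × 180 = 509 mm².
F_nw = 0.6 F_EXX = 0.6 × 550 = 330 MPa.
φR_n = 0.75 × 330 × 509 × 10⁻³ = 126 kN.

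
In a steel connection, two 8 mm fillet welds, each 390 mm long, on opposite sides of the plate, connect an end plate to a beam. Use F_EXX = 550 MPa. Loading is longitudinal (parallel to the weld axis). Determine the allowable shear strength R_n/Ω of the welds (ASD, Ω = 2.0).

Effective throat t_e = 0.707 × 8 = 5.656 mm.
Total length L = 780 mm; A_we = 5.656 × 780 = 4412 mm².
F_nw = 0.6 F_EXX = 0.6 × 550 = 330 MPa.
R_n = 330 × 4412 × 10⁻³ = 1456 kN; R_n/Ω = 1456/2.0 = 727.9 kN.

R_n/Ω ≈ 728 kN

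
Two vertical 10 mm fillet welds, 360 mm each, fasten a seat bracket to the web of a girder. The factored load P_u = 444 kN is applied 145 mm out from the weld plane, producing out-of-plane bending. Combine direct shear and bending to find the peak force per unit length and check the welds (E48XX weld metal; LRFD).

f_max ≈ 1610 N/mm; NOT adequate

E48XX → F_EXX = 480 MPa.
L_w = 2 × 360 = 720 mm; section modulus (unit throat) S = 2 × L²/6 = 43200 mm².
Direct shear f_v = P/L_w = 444×10³/720 = 616.7 N/mm.
Moment M = P × e = 444×10³ × 145 = 64380000 N·mm; bending f_b = M/S = 1490 N/mm.
f_max = √(f_v² + f_b²) = √(616.7² + 1490²) = 1613 N/mm.
φr_n = 0.75 × 0.6 × 480 × (0.707 × 10) = 1527 N/mm → NOT adequate.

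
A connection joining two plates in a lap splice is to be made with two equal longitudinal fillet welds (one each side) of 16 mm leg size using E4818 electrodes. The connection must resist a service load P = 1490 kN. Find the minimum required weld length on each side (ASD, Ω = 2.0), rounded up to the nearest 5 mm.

L = 460 mm on each side

E48XX → F_EXX = 480 MPa.
Throat t_e = 0.707 × 16 = 11.31 mm.
r_n/Ω = (0.6 × 480 × 11.31) / 2.0 = 1629 N/mm = 1.629 kN/mm.
L_req = P / (r_n/Ω) = 1490 / 1.629 = 914.7 mm total.
Per side: 914.7 / 2 = 457.4 mm.
Round up → use L = 460 mm on each side.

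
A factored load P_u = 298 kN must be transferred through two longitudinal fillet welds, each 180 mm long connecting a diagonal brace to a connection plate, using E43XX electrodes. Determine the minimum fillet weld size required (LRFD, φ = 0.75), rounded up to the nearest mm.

E43XX → F_EXX = 430 MPa.
Total weld length L = 360 mm.
Required throat t_e = P_u / (φ × 0.6 F_EXX × L) = 298 / (0.75 × 0.6 × 430 × 360 × 10⁻³) = 4.278 mm.
Required leg w = t_e / 0.707 = 6.051 mm → use 7 mm.

w = 7 mm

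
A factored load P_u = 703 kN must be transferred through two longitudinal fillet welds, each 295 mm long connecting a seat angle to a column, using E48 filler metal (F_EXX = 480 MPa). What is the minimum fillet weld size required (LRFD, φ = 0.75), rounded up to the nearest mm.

w = 8 mm

Total weld length L = 590 mm.
Required throat t_e = P_u / (φ × 0.6 F_EXX × L) = 703 / (0.75 × 0.6 × 480 × 590 × 10⁻³) = 5.516 mm.
Required leg w = t_e / 0.707 = 7.802 mm → use 8 mm.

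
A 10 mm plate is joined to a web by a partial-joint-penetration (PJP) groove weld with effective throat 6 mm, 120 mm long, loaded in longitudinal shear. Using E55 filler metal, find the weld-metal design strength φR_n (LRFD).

φR_n ≈ 178 kN

E55XX → F_EXX = 550 MPa.
Effective throat (given) t_e = 6 mm.
A_we = 6 × 120 = 720 mm².
F_nw = 0.6 F_EXX = 330 MPa.
φR_n = 0.75 × 330 × 720 × 10⁻³ = 178.2 kN.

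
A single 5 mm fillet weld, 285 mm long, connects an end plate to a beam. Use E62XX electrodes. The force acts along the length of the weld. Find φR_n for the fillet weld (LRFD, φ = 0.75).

φR_n ≈ 281 kN

E62XX → F_EXX = 620 MPa.
Effective throat t_e = 0.707 × 5 = 3.535 mm.
Total length L = 285 mm; A_we = 3.535 × 285 = 1007 mm².
F_nw = 0.6 F_EXX = 0.6 × 620 = 372 MPa.
φR_n = 0.75 × 372 × 1007 × 10⁻³ = 281.1 kN.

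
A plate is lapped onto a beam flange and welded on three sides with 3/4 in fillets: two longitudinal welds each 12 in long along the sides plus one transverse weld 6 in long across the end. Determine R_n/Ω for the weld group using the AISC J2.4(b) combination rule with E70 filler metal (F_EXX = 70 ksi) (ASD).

R_n/Ω ≈ 334 kip

t_e = 0.707 × 0.75 = 0.5302 in.
R_nwl = 0.6 × 70 × 0.5302 × 24 = 534.5 kip (longitudinal, 2 welds).
R_nwt = 0.6 × 70 × 0.5302 × 6 = 133.6 kip (transverse, base value).
(i) R_nwl + R_nwt = 668.1 kip; (ii) 0.85 R_nwl + 1.5 R_nwt = 654.8 kip.
R_n = max = 668.1 kip [governs: (i)]; R_n/Ω = 334.1 kip.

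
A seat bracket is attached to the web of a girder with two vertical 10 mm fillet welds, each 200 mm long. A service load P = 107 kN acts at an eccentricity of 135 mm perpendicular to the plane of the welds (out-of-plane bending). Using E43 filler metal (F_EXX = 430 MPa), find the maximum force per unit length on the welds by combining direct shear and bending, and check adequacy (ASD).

L_w = 2 × 200 = 400 mm; section modulus (unit throat) S = 2 × L²/6 = 13330 mm².
Direct shear f_v = P/L_w = 107×10³/400 = 267.5 N/mm.
Moment M = P × e = 107×10³ × 135 = 14445000 N·mm; bending f_b = M/S = 1083 N/mm.
f_max = √(f_v² + f_b²) = √(267.5² + 1083²) = 1116 N/mm.
r_n/Ω = (1/2.0) × 0.6 × 430 × (0.707 × 10) = 912 N/mm → NOT adequate.

f_max ≈ 1120 N/mm; NOT adequate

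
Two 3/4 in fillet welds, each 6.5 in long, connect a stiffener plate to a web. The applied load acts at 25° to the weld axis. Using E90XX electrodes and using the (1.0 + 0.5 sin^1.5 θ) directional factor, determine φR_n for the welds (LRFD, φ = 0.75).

φR_n ≈ 318 kip

E90XX → F_EXX = 90 ksi.
t_e = 0.707 × 0.75 = 0.5302 in; A_we = 0.5302 × 13 = 6.893 in².
Directional factor: 1.0 + 0.5 sin^1.5(25°) = 1.137.
F_nw = 0.6 × 90 × 1.137 = 61.42 ksi.
φR_n = 0.75 × 61.42 × 6.893 = 317.5 kip.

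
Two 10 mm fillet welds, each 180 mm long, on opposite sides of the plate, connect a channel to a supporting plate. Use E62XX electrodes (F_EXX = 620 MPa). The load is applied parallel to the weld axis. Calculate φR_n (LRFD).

φR_n ≈ 710 kN

Effective throat t_e = 0.707 × 10 = 7.07 mm.
Total length L = 360 mm; A_we = 7.07 × 360 = 2545 mm².
F_nw = 0.6 F_EXX = 0.6 × 620 = 372 MPa.
φR_n = 0.75 × 372 × 2545 × 10⁻³ = 710.1 kN.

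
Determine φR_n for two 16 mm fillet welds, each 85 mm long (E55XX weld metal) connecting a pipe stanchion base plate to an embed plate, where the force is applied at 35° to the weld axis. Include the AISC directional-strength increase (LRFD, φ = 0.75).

φR_n ≈ 579 kN

E55XX → F_EXX = 550 MPa.
t_e = 0.707 × 16 = 11.31 mm; A_we = 11.31 × 170 = 1923 mm².
Directional factor: 1.0 + 0.5 sin^1.5(35°) = 1.217.
F_nw = 0.6 × 550 × 1.217 = 401.7 MPa.
φR_n = 0.75 × 401.7 × 1923 × 10⁻³ = 579.3 kN.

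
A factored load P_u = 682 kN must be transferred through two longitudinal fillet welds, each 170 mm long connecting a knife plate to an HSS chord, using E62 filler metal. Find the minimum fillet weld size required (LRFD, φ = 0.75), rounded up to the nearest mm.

E62XX → F_EXX = 620 MPa.
Total weld length L = 340 mm.
Required throat t_e = P_u / (φ × 0.6 F_EXX × L) = 682 / (0.75 × 0.6 × 620 × 340 × 10⁻³) = 7.19 mm.
Required leg w = t_e / 0.707 = 10.17 mm → use 11 mm.

w = 11 mm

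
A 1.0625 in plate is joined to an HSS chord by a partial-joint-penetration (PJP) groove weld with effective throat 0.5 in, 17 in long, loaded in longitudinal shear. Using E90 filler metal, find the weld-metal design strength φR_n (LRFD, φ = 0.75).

E90XX → F_EXX = 90 ksi.
Effective throat (given) t_e = 0.5 in.
A_we = 0.5 × 17 = 8.5 in².
F_nw = 0.6 F_EXX = 54 ksi.
φR_n = 0.75 × 54 × 8.5 = 344.2 kip.

φR_n ≈ 344 kip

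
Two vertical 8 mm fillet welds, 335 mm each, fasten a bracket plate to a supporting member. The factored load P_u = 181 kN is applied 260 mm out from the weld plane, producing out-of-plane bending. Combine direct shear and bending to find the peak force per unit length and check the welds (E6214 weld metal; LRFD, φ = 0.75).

E62XX → F_EXX = 620 MPa.
L_w = 2 × 335 = 670 mm; section modulus (unit throat) S = 2 × L²/6 = 37410 mm².
Direct shear f_v = P/L_w = 181×10³/670 = 270.1 N/mm.
Moment M = P × e = 181×10³ × 260 = 47060000 N·mm; bending f_b = M/S = 1258 N/mm.
f_max = √(f_v² + f_b²) = √(270.1² + 1258²) = 1287 N/mm.
φr_n = 0.75 × 0.6 × 620 × (0.707 × 8) = 1578 N/mm → adequate.

f_max ≈ 1290 N/mm; adequate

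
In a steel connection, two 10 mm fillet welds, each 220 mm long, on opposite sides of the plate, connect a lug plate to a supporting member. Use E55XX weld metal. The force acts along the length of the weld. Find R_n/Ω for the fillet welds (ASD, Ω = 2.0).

E55XX → F_EXX = 550 MPa.
Effective throat t_e = 0.707 × 10 = 7.07 mm.
Total length L = 440 mm; A_we = 7.07 × 440 = 3111 mm².
F_nw = 0.6 F_EXX = 0.6 × 550 = 330 MPa.
R_n = 330 × 3111 × 10⁻³ = 1027 kN; R_n/Ω = 1027/2.0 = 513.3 kN.

R_n/Ω ≈ 513 kN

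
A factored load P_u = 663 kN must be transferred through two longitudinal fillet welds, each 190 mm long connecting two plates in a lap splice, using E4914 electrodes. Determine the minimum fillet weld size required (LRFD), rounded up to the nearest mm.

E49XX → F_EXX = 490 MPa.
Total weld length L = 380 mm.
Required throat t_e = P_u / (φ × 0.6 F_EXX × L) = 663 / (0.75 × 0.6 × 490 × 380 × 10⁻³) = 7.913 mm.
Required leg w = t_e / 0.707 = 11.19 mm → use 12 mm.

w = 12 mm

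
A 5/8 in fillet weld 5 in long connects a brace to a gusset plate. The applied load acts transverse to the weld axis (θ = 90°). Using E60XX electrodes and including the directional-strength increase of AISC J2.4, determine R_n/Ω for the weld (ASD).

R_n/Ω ≈ 59.7 kips

E60XX → F_EXX = 60 ksi.
t_e = 0.707 × 0.625 = 0.4419 in; A_we = 0.4419 × 5 = 2.209 in².
Directional factor: 1.0 + 0.5 sin^1.5(90°) = 1.5.
F_nw = 0.6 × 60 × 1.5 = 54 ksi.
R_n/Ω = (54 × 2.209) / 2.0 = 59.65 kips.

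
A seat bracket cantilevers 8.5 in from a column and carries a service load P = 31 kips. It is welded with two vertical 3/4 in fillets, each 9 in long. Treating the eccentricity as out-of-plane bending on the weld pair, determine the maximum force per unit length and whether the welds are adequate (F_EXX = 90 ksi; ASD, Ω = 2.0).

f_max ≈ 9.91 kip/in; adequate

L_w = 2 × 9 = 18 in; section modulus (unit throat) S = 2 × L²/6 = 27 in².
Direct shear f_v = P/L_w = 31/18 = 1.722 kip/in.
Moment M = P × e = 31 × 8.5 = 263.5 kip·in; bending f_b = M/S = 9.759 kip/in.
f_max = √(f_v² + f_b²) = √(1.722² + 9.759²) = 9.91 kip/in.
r_n/Ω = (1/2.0) × 0.6 × 90 × (0.707 × 0.75) = 14.32 kip/in → adequate.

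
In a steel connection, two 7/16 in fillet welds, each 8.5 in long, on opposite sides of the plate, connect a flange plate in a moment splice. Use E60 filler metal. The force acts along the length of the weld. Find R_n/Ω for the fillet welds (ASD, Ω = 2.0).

R_n/Ω ≈ 94.6 kip

E60XX → F_EXX = 60 ksi.
Effective throat t_e = 0.707 × 0.4375 = 0.3093 in.
Total length L = 17 in; A_we = 0.3093 × 17 = 5.258 in².
F_nw = 0.6 F_EXX = 0.6 × 60 = 36 ksi.
R_n = 36 × 5.258 = 189.3 kip; R_n/Ω = 189.3/2.0 = 94.65 kip.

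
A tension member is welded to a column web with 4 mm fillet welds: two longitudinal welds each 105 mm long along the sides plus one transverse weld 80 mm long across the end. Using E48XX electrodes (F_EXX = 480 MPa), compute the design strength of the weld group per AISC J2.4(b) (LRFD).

φR_n ≈ 182 kN

t_e = 0.707 × 4 = 2.828 mm.
R_nwl = 0.6 × 480 × 2.828 × 210 × 10⁻³ = 171 kN (longitudinal, 2 welds).
R_nwt = 0.6 × 480 × 2.828 × 80 × 10⁻³ = 65.16 kN (transverse, base value).
(i) R_nwl + R_nwt = 236.2 kN; (ii) 0.85 R_nwl + 1.5 R_nwt = 243.1 kN.
R_n = max = 243.1 kN [governs: (ii)]; φR_n = 182.3 kN.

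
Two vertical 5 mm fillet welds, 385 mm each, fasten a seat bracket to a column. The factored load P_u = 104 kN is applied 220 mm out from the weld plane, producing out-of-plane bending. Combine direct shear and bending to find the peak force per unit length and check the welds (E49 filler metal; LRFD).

f_max ≈ 482 N/mm; adequate

E49XX → F_EXX = 490 MPa.
L_w = 2 × 385 = 770 mm; section modulus (unit throat) S = 2 × L²/6 = 49410 mm².
Direct shear f_v = P/L_w = 104×10³/770 = 135.1 N/mm.
Moment M = P × e = 104×10³ × 220 = 22880000 N·mm; bending f_b = M/S = 463.1 N/mm.
f_max = √(f_v² + f_b²) = √(135.1² + 463.1²) = 482.4 N/mm.
φr_n = 0.75 × 0.6 × 490 × (0.707 × 5) = 779.5 N/mm → adequate.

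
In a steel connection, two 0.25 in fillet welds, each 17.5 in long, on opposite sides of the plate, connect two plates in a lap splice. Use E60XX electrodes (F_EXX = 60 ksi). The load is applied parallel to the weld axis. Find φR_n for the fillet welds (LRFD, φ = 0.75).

Effective throat t_e = 0.707 × 0.25 = 0.1767 in.
Total length L = 35 in; A_we = 0.1767 × 35 = 6.186 in².
F_nw = 0.6 F_EXX = 0.6 × 60 = 36 ksi.
φR_n = 0.75 × 36 × 6.186 = 167 kip.

φR_n ≈ 167 kip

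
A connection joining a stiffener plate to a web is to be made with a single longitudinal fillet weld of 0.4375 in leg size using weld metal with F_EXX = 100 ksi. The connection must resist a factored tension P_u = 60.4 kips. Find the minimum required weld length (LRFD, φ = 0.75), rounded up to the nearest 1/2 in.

L = 4.5 in

Throat t_e = 0.707 × 0.4375 = 0.3093 in.
φr_n = 0.75 × 0.6 × 100 × 0.3093 = 13.92 kips/in.
L_req = P_u / φr_n = 60.4 / 13.92 = 4.339 in total.
Round up → use L = 4.5 in.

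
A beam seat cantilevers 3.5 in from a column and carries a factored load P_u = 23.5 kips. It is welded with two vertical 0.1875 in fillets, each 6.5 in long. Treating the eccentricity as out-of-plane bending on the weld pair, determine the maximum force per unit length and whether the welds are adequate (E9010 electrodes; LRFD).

f_max ≈ 6.11 kip/in; NOT adequate

E90XX → F_EXX = 90 ksi.
L_w = 2 × 6.5 = 13 in; section modulus (unit throat) S = 2 × L²/6 = 14.08 in².
Direct shear f_v = P/L_w = 23.5/13 = 1.808 kip/in.
Moment M = P × e = 23.5 × 3.5 = 82.25 kip·in; bending f_b = M/S = 5.84 kip/in.
f_max = √(f_v² + f_b²) = √(1.808² + 5.84²) = 6.114 kip/in.
φr_n = 0.75 × 0.6 × 90 × (0.707 × 0.1875) = 5.369 kip/in → NOT adequate.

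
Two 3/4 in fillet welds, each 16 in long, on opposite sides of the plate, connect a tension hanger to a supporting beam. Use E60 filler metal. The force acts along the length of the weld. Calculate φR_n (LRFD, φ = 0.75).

φR_n ≈ 458 kip

E60XX → F_EXX = 60 ksi.
Effective throat t_e = 0.707 × 0.75 = 0.5302 in.
Total length L = 32 in; A_we = 0.5302 × 32 = 16.97 in².
F_nw = 0.6 F_EXX = 0.6 × 60 = 36 ksi.
φR_n = 0.75 × 36 × 16.97 = 458.1 kip.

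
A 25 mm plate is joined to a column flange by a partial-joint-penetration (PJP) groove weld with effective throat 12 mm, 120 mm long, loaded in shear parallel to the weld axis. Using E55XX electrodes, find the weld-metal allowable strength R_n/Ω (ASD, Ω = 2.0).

R_n/Ω ≈ 238 kN

E55XX → F_EXX = 550 MPa.
Effective throat (given) t_e = 12 mm.
A_we = 12 × 120 = 1440 mm².
F_nw = 0.6 F_EXX = 330 MPa.
R_n/Ω = (330 × 1440) / 2.0 × 10⁻³ = 237.6 kN.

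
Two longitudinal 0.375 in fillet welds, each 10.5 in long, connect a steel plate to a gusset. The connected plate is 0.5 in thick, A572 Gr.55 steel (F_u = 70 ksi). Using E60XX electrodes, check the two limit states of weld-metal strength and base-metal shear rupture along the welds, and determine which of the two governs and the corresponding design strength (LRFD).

E60XX → F_EXX = 60 ksi.
t_e = 0.707 × 0.375 = 0.2651 in; L = 21 in.
Weld metal: φR_n = 0.75 × 0.6 × 60 × 0.2651 × 21 = 150.3 kips.
Base metal (shear rupture): φR_n = 0.75 × 0.6 × 70 × 0.5 × 21 = 330.8 kips.
Governing: weld metal.

φR_n ≈ 150 kips (weld metal governs)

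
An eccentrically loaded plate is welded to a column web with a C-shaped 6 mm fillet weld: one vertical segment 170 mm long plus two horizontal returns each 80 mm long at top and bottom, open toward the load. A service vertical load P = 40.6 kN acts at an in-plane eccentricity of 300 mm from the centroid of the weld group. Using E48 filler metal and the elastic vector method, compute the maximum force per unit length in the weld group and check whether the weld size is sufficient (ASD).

E48XX → F_EXX = 480 MPa.
Total weld length L_w = 330 mm. Treat welds as unit-width lines.
Centroid: x̄ = 2×80×40 / 330 = 19.39 mm from the vertical weld.
Polar moment about centroid: J = I_x + I_y = [170³/12 + 2×80×85²] + [170×19.39² + 2(80³/12 + 80×20.61²)] = 1783000 mm³.
Direct shear f_v = P/L_w = 40.6×10³ / 330 = 123 N/mm (vertical).
Torsion M = P·e = 40.6×10³ × 300 = 12180000 N·mm.
Critical point at (x, y) = (60.61, 85) from centroid. f_tx = M·y/J = 580.8 N/mm; f_ty = M·x/J = 414.1 N/mm.
Resultant f_max = √[f_tx² + (f_v + f_ty)²] = √[580.8² + (123 + 414.1)²] = 791.1 N/mm.
Capacity per unit length: r_n/Ω = (1/2.0) × 0.6 × 480 × (0.707 × 6) = 610.8 N/mm.
791.1 > 610.8 → NOT adequate.

f_max ≈ 791 N/mm; NOT adequate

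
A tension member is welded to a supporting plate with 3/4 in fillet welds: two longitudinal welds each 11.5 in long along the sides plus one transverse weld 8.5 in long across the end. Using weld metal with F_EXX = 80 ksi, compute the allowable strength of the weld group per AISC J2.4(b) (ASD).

R_n/Ω ≈ 411 kip

t_e = 0.707 × 0.75 = 0.5302 in.
R_nwl = 0.6 × 80 × 0.5302 × 23 = 585.4 kip (longitudinal, 2 welds).
R_nwt = 0.6 × 80 × 0.5302 × 8.5 = 216.3 kip (transverse, base value).
(i) R_nwl + R_nwt = 801.7 kip; (ii) 0.85 R_nwl + 1.5 R_nwt = 822.1 kip.
R_n = max = 822.1 kip [governs: (ii)]; R_n/Ω = 411 kip.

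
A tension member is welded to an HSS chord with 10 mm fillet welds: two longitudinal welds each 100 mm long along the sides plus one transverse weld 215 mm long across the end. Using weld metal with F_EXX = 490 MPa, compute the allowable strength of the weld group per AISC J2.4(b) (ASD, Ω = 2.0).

t_e = 0.707 × 10 = 7.07 mm.
R_nwl = 0.6 × 490 × 7.07 × 200 × 10⁻³ = 415.7 kN (longitudinal, 2 welds).
R_nwt = 0.6 × 490 × 7.07 × 215 × 10⁻³ = 446.9 kN (transverse, base value).
(i) R_nwl + R_nwt = 862.6 kN; (ii) 0.85 R_nwl + 1.5 R_nwt = 1024 kN.
R_n = max = 1024 kN [governs: (ii)]; R_n/Ω = 511.9 kN.

R_n/Ω ≈ 512 kN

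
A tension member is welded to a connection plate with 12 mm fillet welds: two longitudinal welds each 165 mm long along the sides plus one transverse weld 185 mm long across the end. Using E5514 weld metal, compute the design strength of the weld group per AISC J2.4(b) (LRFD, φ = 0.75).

E55XX → F_EXX = 550 MPa.
t_e = 0.707 × 12 = 8.484 mm.
R_nwl = 0.6 × 550 × 8.484 × 330 × 10⁻³ = 923.9 kN (longitudinal, 2 welds).
R_nwt = 0.6 × 550 × 8.484 × 185 × 10⁻³ = 517.9 kN (transverse, base value).
(i) R_nwl + R_nwt = 1442 kN; (ii) 0.85 R_nwl + 1.5 R_nwt = 1562 kN.
R_n = max = 1562 kN [governs: (ii)]; φR_n = 1172 kN.

φR_n ≈ 1170 kN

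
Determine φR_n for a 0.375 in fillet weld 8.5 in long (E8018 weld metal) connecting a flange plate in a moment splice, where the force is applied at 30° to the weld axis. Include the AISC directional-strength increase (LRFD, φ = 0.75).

E80XX → F_EXX = 80 ksi.
t_e = 0.707 × 0.375 = 0.2651 in; A_we = 0.2651 × 8.5 = 2.254 in².
Directional factor: 1.0 + 0.5 sin^1.5(30°) = 1.177.
F_nw = 0.6 × 80 × 1.177 = 56.49 ksi.
φR_n = 0.75 × 56.49 × 2.254 = 95.47 kips.

φR_n ≈ 95.5 kips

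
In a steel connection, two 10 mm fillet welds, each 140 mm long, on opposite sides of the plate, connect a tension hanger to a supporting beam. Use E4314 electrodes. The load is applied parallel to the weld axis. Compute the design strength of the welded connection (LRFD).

E43XX → F_EXX = 430 MPa.
Effective throat t_e = 0.707 × 10 = 7.07 mm.
Total length L = 280 mm; A_we = 7.07 × 280 = 1980 mm².
F_nw = 0.6 F_EXX = 0.6 × 430 = 258 MPa.
φR_n = 0.75 × 258 × 1980 × 10⁻³ = 383.1 kN.

φR_n ≈ 383 kN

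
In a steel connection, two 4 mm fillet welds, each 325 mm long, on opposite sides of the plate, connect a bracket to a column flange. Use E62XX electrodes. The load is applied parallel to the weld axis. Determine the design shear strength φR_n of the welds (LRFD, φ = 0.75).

E62XX → F_EXX = 620 MPa.
Effective throat t_e = 0.707 × 4 = 2.828 mm.
Total length L = 650 mm; A_we = 2.828 × 650 = 1838 mm².
F_nw = 0.6 F_EXX = 0.6 × 620 = 372 MPa.
φR_n = 0.75 × 372 × 1838 × 10⁻³ = 512.9 kN.

φR_n ≈ 513 kN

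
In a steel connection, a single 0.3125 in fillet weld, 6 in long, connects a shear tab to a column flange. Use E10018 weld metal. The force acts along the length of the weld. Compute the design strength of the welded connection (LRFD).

φR_n ≈ 59.7 kip

E100XX → F_EXX = 100 ksi.
Effective throat t_e = 0.707 × 0.3125 = 0.2209 in.
Total length L = 6 in; A_we = 0.2209 × 6 = 1.326 in².
F_nw = 0.6 F_EXX = 0.6 × 100 = 60 ksi.
φR_n = 0.75 × 60 × 1.326 = 59.65 kip.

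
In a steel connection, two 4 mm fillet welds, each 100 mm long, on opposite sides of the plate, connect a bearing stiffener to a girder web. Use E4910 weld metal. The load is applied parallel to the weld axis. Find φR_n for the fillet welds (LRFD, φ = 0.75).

E49XX → F_EXX = 490 MPa.
Effective throat t_e = 0.707 × 4 = 2.828 mm.
Total length L = 200 mm; A_we = 2.828 × 200 = 565.6 mm².
F_nw = 0.6 F_EXX = 0.6 × 490 = 294 MPa.
φR_n = 0.75 × 294 × 565.6 × 10⁻³ = 124.7 kN.

φR_n ≈ 125 kN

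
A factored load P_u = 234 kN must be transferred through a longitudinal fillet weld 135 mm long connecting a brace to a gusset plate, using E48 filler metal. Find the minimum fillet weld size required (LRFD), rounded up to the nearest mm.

w = 12 mm

E48XX → F_EXX = 480 MPa.
Total weld length L = 135 mm.
Required throat t_e = P_u / (φ × 0.6 F_EXX × L) = 234 / (0.75 × 0.6 × 480 × 135 × 10⁻³) = 8.025 mm.
Required leg w = t_e / 0.707 = 11.35 mm → use 12 mm.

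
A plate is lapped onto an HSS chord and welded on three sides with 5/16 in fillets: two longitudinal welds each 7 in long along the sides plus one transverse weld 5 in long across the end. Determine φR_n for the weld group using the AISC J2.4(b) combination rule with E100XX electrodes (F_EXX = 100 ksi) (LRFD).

t_e = 0.707 × 0.3125 = 0.2209 in.
R_nwl = 0.6 × 100 × 0.2209 × 14 = 185.6 kips (longitudinal, 2 welds).
R_nwt = 0.6 × 100 × 0.2209 × 5 = 66.28 kips (transverse, base value).
(i) R_nwl + R_nwt = 251.9 kips; (ii) 0.85 R_nwl + 1.5 R_nwt = 257.2 kips.
R_n = max = 257.2 kips [governs: (ii)]; φR_n = 192.9 kips.

φR_n ≈ 193 kips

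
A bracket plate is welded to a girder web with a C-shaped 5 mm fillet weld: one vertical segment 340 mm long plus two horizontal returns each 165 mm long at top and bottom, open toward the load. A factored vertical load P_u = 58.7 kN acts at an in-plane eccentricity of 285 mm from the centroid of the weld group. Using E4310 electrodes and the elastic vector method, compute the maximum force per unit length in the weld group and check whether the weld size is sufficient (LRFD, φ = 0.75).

E43XX → F_EXX = 430 MPa.
Total weld length L_w = 670 mm. Treat welds as unit-width lines.
Centroid: x̄ = 2×165×82.5 / 670 = 40.63 mm from the vertical weld.
Polar moment about centroid: J = I_x + I_y = [340³/12 + 2×165×170²] + [340×40.63² + 2(165³/12 + 165×41.87²)] = 14700000 mm³.
Direct shear f_v = P/L_w = 58.7×10³ / 670 = 87.61 N/mm (vertical).
Torsion M = P·e = 58.7×10³ × 285 = 16730000 N·mm.
Critical point at (x, y) = (124.4, 170) from centroid. f_tx = M·y/J = 193.5 N/mm; f_ty = M·x/J = 141.5 N/mm.
Resultant f_max = √[f_tx² + (f_v + f_ty)²] = √[193.5² + (87.61 + 141.5)²] = 299.9 N/mm.
Capacity per unit length: φr_n = 0.75 × 0.6 × 430 × (0.707 × 5) = 684 N/mm.
299.9 ≤ 684 → adequate.

f_max ≈ 300 N/mm; adequate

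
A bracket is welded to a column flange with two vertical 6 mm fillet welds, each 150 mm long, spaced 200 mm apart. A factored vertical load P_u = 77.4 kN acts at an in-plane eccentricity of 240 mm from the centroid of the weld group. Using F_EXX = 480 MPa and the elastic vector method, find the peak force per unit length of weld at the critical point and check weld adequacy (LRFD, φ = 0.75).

f_max ≈ 872 N/mm; adequate

Total weld length L_w = 300 mm. Treat welds as unit-width lines.
Polar moment about centroid: J = 2[d³/12 + d(b/2)²] = 2[150³/12 + 150×100²] = 3562000 mm³.
Direct shear f_v = P/L_w = 77.4×10³ / 300 = 258 N/mm (vertical).
Torsion M = P·e = 77.4×10³ × 240 = 18576000 N·mm.
Critical point at (x, y) = (100, 75) from centroid. f_tx = M·y/J = 391.1 N/mm; f_ty = M·x/J = 521.4 N/mm.
Resultant f_max = √[f_tx² + (f_v + f_ty)²] = √[391.1² + (258 + 521.4)²] = 872 N/mm.
Capacity per unit length: φr_n = 0.75 × 0.6 × 480 × (0.707 × 6) = 916.3 N/mm.
872 ≤ 916.3 → adequate.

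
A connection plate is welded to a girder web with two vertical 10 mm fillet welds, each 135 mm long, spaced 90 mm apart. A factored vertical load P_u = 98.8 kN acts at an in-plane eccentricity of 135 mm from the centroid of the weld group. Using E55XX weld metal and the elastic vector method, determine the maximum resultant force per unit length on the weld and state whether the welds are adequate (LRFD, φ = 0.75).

f_max ≈ 1370 N/mm; adequate

E55XX → F_EXX = 550 MPa.
Total weld length L_w = 270 mm. Treat welds as unit-width lines.
Polar moment about centroid: J = 2[d³/12 + d(b/2)²] = 2[135³/12 + 135×45²] = 956800 mm³.
Direct shear f_v = P/L_w = 98.8×10³ / 270 = 365.9 N/mm (vertical).
Torsion M = P·e = 98.8×10³ × 135 = 13338000 N·mm.
Critical point at (x, y) = (45, 67.5) from centroid. f_tx = M·y/J = 941 N/mm; f_ty = M·x/J = 627.3 N/mm.
Resultant f_max = √[f_tx² + (f_v + f_ty)²] = √[941² + (365.9 + 627.3)²] = 1368 N/mm.
Capacity per unit length: φr_n = 0.75 × 0.6 × 550 × (0.707 × 10) = 1750 N/mm.
1368 ≤ 1750 → adequate.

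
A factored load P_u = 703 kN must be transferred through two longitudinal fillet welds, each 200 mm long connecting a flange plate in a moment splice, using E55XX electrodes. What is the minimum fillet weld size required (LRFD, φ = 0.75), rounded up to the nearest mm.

E55XX → F_EXX = 550 MPa.
Total weld length L = 400 mm.
Required throat t_e = P_u / (φ × 0.6 F_EXX × L) = 703 / (0.75 × 0.6 × 550 × 400 × 10⁻³) = 7.101 mm.
Required leg w = t_e / 0.707 = 10.04 mm → use 11 mm.

w = 11 mm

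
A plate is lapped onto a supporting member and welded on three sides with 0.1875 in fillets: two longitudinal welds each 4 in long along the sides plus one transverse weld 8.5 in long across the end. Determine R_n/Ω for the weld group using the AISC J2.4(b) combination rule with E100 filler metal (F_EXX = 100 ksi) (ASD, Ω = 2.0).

t_e = 0.707 × 0.1875 = 0.1326 in.
R_nwl = 0.6 × 100 × 0.1326 × 8 = 63.63 kips (longitudinal, 2 welds).
R_nwt = 0.6 × 100 × 0.1326 × 8.5 = 67.61 kips (transverse, base value).
(i) R_nwl + R_nwt = 131.2 kips; (ii) 0.85 R_nwl + 1.5 R_nwt = 155.5 kips.
R_n = max = 155.5 kips [governs: (ii)]; R_n/Ω = 77.75 kips.

R_n/Ω ≈ 77.7 kips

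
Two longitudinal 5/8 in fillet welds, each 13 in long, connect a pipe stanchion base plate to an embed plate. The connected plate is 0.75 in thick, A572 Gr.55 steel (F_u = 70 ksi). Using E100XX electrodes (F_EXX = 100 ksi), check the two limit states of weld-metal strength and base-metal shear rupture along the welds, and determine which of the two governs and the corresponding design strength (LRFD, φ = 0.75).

φR_n ≈ 517 kip (weld metal governs)

t_e = 0.707 × 0.625 = 0.4419 in; L = 26 in.
Weld metal: φR_n = 0.75 × 0.6 × 100 × 0.4419 × 26 = 517 kip.
Base metal (shear rupture): φR_n = 0.75 × 0.6 × 70 × 0.75 × 26 = 614.2 kip.
Governing: weld metal.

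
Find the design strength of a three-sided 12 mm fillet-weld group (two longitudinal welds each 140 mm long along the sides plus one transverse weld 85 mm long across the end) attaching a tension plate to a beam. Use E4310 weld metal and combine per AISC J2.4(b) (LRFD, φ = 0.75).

E43XX → F_EXX = 430 MPa.
t_e = 0.707 × 12 = 8.484 mm.
R_nwl = 0.6 × 430 × 8.484 × 280 × 10⁻³ = 612.9 kN (longitudinal, 2 welds).
R_nwt = 0.6 × 430 × 8.484 × 85 × 10⁻³ = 186.1 kN (transverse, base value).
(i) R_nwl + R_nwt = 798.9 kN; (ii) 0.85 R_nwl + 1.5 R_nwt = 800 kN.
R_n = max = 800 kN [governs: (ii)]; φR_n = 600 kN.

φR_n ≈ 600 kN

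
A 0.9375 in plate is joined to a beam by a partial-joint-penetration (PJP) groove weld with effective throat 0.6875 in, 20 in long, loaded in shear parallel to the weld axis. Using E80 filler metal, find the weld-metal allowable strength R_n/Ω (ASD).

R_n/Ω ≈ 330 kip

E80XX → F_EXX = 80 ksi.
Effective throat (given) t_e = 0.6875 in.
A_we = 0.6875 × 20 = 13.75 in².
F_nw = 0.6 F_EXX = 48 ksi.
R_n/Ω = (48 × 13.75) / 2.0 = 330 kip.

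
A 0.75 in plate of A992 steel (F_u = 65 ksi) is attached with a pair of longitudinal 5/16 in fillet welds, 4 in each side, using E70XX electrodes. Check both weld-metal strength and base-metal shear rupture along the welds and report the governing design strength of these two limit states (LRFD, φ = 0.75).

E70XX → F_EXX = 70 ksi.
t_e = 0.707 × 0.3125 = 0.2209 in; L = 8 in.
Weld metal: φR_n = 0.75 × 0.6 × 70 × 0.2209 × 8 = 55.68 kips.
Base metal (shear rupture): φR_n = 0.75 × 0.6 × 65 × 0.75 × 8 = 175.5 kips.
Governing: weld metal.

φR_n ≈ 55.7 kips (weld metal governs)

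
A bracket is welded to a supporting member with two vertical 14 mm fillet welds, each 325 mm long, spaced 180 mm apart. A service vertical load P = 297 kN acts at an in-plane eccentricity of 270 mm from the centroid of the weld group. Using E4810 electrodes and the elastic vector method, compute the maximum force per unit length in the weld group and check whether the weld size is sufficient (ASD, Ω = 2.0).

E48XX → F_EXX = 480 MPa.
Total weld length L_w = 650 mm. Treat welds as unit-width lines.
Polar moment about centroid: J = 2[d³/12 + d(b/2)²] = 2[325³/12 + 325×90²] = 10990000 mm³.
Direct shear f_v = P/L_w = 297×10³ / 650 = 456.9 N/mm (vertical).
Torsion M = P·e = 297×10³ × 270 = 80190000 N·mm.
Critical point at (x, y) = (90, 162.5) from centroid. f_tx = M·y/J = 1186 N/mm; f_ty = M·x/J = 656.9 N/mm.
Resultant f_max = √[f_tx² + (f_v + f_ty)²] = √[1186² + (456.9 + 656.9)²] = 1627 N/mm.
Capacity per unit length: r_n/Ω = (1/2.0) × 0.6 × 480 × (0.707 × 14) = 1425 N/mm.
1627 > 1425 → NOT adequate.

f_max ≈ 1630 N/mm; NOT adequate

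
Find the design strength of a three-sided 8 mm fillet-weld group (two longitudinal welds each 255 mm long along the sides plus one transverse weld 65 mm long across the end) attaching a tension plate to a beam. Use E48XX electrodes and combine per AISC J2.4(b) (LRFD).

E48XX → F_EXX = 480 MPa.
t_e = 0.707 × 8 = 5.656 mm.
R_nwl = 0.6 × 480 × 5.656 × 510 × 10⁻³ = 830.8 kN (longitudinal, 2 welds).
R_nwt = 0.6 × 480 × 5.656 × 65 × 10⁻³ = 105.9 kN (transverse, base value).
(i) R_nwl + R_nwt = 936.6 kN; (ii) 0.85 R_nwl + 1.5 R_nwt = 865 kN.
R_n = max = 936.6 kN [governs: (i)]; φR_n = 702.5 kN.

φR_n ≈ 702 kN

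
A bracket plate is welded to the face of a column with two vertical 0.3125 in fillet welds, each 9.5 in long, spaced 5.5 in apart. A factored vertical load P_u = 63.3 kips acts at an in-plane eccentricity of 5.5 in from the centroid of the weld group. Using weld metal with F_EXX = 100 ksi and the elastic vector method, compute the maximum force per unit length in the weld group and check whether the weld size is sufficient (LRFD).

f_max ≈ 8.82 kip/in; adequate

Total weld length L_w = 19 in. Treat welds as unit-width lines.
Polar moment about centroid: J = 2[d³/12 + d(b/2)²] = 2[9.5³/12 + 9.5×2.75²] = 286.6 in³.
Direct shear f_v = P/L_w = 63.3 / 19 = 3.332 kip/in (vertical).
Torsion M = P·e = 63.3 × 5.5 = 348.15 kip·in.
Critical point at (x, y) = (2.75, 4.75) from centroid. f_tx = M·y/J = 5.77 kip/in; f_ty = M·x/J = 3.341 kip/in.
Resultant f_max = √[f_tx² + (f_v + f_ty)²] = √[5.77² + (3.332 + 3.341)²] = 8.821 kip/in.
Capacity per unit length: φr_n = 0.75 × 0.6 × 100 × (0.707 × 0.3125) = 9.942 kip/in.
8.821 ≤ 9.942 → adequate.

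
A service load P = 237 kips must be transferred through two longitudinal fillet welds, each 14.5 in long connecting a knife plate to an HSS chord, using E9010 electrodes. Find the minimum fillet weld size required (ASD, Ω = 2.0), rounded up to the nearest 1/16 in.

E90XX → F_EXX = 90 ksi.
Total weld length L = 29 in.
Required throat t_e = P × Ω / (0.6 F_EXX × L) = 237 × 2.0 / (0.6 × 90 × 29) = 0.3027 in.
Required leg w = t_e / 0.707 = 0.4281 in → use 7/16 in.

w = 7/16 in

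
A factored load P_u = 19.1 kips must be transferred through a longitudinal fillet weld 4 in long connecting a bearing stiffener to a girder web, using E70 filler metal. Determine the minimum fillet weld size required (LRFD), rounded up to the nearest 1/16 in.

E70XX → F_EXX = 70 ksi.
Total weld length L = 4 in.
Required throat t_e = P_u / (φ × 0.6 F_EXX × L) = 19.1 / (0.75 × 0.6 × 70 × 4) = 0.1516 in.
Required leg w = t_e / 0.707 = 0.2144 in → use 1/4 in.

w = 1/4 in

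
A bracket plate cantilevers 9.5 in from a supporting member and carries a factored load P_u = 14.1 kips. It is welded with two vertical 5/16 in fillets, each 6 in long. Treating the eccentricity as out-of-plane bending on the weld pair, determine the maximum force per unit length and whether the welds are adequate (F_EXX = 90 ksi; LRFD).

f_max ≈ 11.2 kip/in; NOT adequate

L_w = 2 × 6 = 12 in; section modulus (unit throat) S = 2 × L²/6 = 12 in².
Direct shear f_v = P/L_w = 14.1/12 = 1.175 kip/in.
Moment M = P × e = 14.1 × 9.5 = 133.95 kip·in; bending f_b = M/S = 11.16 kip/in.
f_max = √(f_v² + f_b²) = √(1.175² + 11.16²) = 11.22 kip/in.
φr_n = 0.75 × 0.6 × 90 × (0.707 × 0.3125) = 8.948 kip/in → NOT adequate.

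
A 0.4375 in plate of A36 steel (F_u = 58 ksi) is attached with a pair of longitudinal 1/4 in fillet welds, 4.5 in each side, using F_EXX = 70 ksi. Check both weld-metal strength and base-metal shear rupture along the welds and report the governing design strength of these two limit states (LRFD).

φR_n ≈ 50.1 kip (weld metal governs)

t_e = 0.707 × 0.25 = 0.1767 in; L = 9 in.
Weld metal: φR_n = 0.75 × 0.6 × 70 × 0.1767 × 9 = 50.11 kip.
Base metal (shear rupture): φR_n = 0.75 × 0.6 × 58 × 0.4375 × 9 = 102.8 kip.
Governing: weld metal.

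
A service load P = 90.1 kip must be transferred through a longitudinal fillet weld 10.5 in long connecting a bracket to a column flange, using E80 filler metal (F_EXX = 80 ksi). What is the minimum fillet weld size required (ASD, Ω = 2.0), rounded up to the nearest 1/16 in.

w = 9/16 in

Total weld length L = 10.5 in.
Required throat t_e = P × Ω / (0.6 F_EXX × L) = 90.1 × 2.0 / (0.6 × 80 × 10.5) = 0.3575 in.
Required leg w = t_e / 0.707 = 0.5057 in → use 9/16 in.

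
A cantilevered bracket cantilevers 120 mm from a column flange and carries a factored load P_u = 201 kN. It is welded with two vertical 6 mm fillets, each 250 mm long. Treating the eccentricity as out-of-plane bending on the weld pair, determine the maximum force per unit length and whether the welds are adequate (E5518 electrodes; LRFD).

E55XX → F_EXX = 550 MPa.
L_w = 2 × 250 = 500 mm; section modulus (unit throat) S = 2 × L²/6 = 20830 mm².
Direct shear f_v = P/L_w = 201×10³/500 = 402 N/mm.
Moment M = P × e = 201×10³ × 120 = 24120000 N·mm; bending f_b = M/S = 1158 N/mm.
f_max = √(f_v² + f_b²) = √(402² + 1158²) = 1226 N/mm.
φr_n = 0.75 × 0.6 × 550 × (0.707 × 6) = 1050 N/mm → NOT adequate.

f_max ≈ 1230 N/mm; NOT adequate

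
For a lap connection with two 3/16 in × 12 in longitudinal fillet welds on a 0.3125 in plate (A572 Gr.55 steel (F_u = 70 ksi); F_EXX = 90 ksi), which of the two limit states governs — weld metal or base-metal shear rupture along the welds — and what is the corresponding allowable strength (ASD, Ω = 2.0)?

t_e = 0.707 × 0.1875 = 0.1326 in; L = 24 in.
Weld metal: R_n/Ω = (1/2.0) × 0.6 × 90 × 0.1326 × 24 = 85.9 kips.
Base metal (shear rupture): R_n/Ω = (1/2.0) × 0.6 × 70 × 0.3125 × 24 = 157.5 kips.
Governing: weld metal.

R_n/Ω ≈ 85.9 kips (weld metal governs)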